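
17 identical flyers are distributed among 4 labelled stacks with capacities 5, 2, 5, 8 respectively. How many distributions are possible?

19

Without the upper bounds there are C(20,3) = 1140 ways to split 17 among 4 stacks.
Subtract solutions that violate a single cap (substitute x_i' = x_i − (cap_i+1)): x_1 ≥ 6 gives C(14,3) = 364; x_2 ≥ 3 gives C(17,3) = 680; x_3 ≥ 6 gives C(14,3) = 364; x_4 ≥ 9 gives C(11,3) = 165. Together 1573.
Add back pairs where two caps are both exceeded: 165 + 56 + 10 + 165 + 56 + 10 = 462.
Subtract triples: 10 + 0 + 0 + 0 = 10.
By inclusion–exclusion the count is 1140 − 1573 + 462 − 10 = 19.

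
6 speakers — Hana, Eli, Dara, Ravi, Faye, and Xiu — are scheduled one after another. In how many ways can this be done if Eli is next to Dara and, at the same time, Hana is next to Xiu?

96

Treat {Eli,Dara} as one block (2 orders) and {Hana,Xiu} as another (2 orders).
That leaves 4 units to arrange: 2 × 2 × 4! = 4 × 24 = 96.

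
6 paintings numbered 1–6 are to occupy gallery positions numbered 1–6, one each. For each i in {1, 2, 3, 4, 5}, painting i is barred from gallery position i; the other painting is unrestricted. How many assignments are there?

309

Let Aᵢ (for 1 ≤ i ≤ 5) be the placements that put painting i in its forbidden gallery position. Any j of these fix j positions, leaving (6−j)! ways to fill the rest, and there are C(5,j) ways to pick which j.
By inclusion–exclusion, the number of valid placements is Σ_{j=0}^{5} (−1)^j C(5,j)·(6−j)!.
Computing: 720 − 600 + 240 − 60 + 10 − 1 = 309.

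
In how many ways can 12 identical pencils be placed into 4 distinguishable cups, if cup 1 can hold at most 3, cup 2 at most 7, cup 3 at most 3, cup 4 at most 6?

79

By stars and bars, unrestricted non-negative solutions to x_1+…+x_4 = 12 number C(12+3,3) = 455.
Subtract solutions that violate a single cap (substitute x_i' = x_i − (cap_i+1)): x_1 ≥ 4 gives C(11,3) = 165; x_2 ≥ 8 gives C(7,3) = 35; x_3 ≥ 4 gives C(11,3) = 165; x_4 ≥ 7 gives C(8,3) = 56. Together 421.
Add back pairs where two caps are both exceeded: 1 + 35 + 4 + 1 + 0 + 4 = 45.
By inclusion–exclusion the count is 455 − 421 + 45 = 79.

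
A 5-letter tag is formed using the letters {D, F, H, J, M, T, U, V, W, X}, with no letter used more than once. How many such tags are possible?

This is a permutation of 5 out of 10: P(10,5) = 10!/5!.
10 × 9 × 8 × 7 × 6 = 30240.

30240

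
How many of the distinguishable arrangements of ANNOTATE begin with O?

630

Fix O in the first position and arrange the remaining 7 letters.
Those 7 letters have A appearing twice, N appearing twice, and T appearing twice, giving (7)!/(2!·2!·2!) = 630.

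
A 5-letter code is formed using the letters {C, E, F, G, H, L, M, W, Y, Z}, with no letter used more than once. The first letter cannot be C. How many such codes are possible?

27216

The first letter has 10−1 = 9 choices (anything except C).
The remaining 4 letters are filled from the other 9 symbols without repetition: 9 × 8 × 7 × 6 = 3024.
Total: 9 × 3024 = 27216.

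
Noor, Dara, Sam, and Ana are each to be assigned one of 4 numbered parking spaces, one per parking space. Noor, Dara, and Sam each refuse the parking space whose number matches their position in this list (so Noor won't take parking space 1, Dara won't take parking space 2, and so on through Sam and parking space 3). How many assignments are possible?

Let Aᵢ (for i ∈ {1, 2, 3}) be the placements that put person i in their forbidden parking space. Any j of these fix j positions, leaving (4−j)! ways to fill the rest, and there are C(3,j) ways to pick which j.
By inclusion–exclusion, the number of valid placements is Σ_{j=0}^{3} (−1)^j C(3,j)·(4−j)!.
Computing: 24 − 18 + 6 − 1 = 11.

11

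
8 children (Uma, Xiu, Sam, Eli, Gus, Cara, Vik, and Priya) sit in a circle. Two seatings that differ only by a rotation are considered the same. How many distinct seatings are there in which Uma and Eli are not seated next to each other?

All circular seatings of 8 people number (7)! = 5040.
Seatings with Uma beside Eli: treat them as a block with 2 internal orders, giving 2 × (6)! = 1440.
Subtracting, 5040 − 1440 = 3600.

3600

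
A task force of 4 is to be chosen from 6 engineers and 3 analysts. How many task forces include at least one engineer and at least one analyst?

111

With no constraint there are C(9,4) = 126 possible selections.
Selections missing a whole group: no engineers → C(3,4) = 0; no analysts → C(6,4) = 15.
Both groups omitted at once is impossible, so 126 − 15 = 111.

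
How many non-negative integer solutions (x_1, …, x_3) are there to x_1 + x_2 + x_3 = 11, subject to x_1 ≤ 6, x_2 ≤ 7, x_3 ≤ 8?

47

Ignoring the caps, the number of non-negative solutions to x_1+…+x_3 = 11 is C(13,2) = 78.
Subtract solutions that violate a single cap (substitute x_i' = x_i − (cap_i+1)): x_1 ≥ 7 gives C(6,2) = 15; x_2 ≥ 8 gives C(5,2) = 10; x_3 ≥ 9 gives C(4,2) = 6. Together 31.
No two caps can be exceeded simultaneously, so the pair terms are all 0.
By inclusion–exclusion the count is 78 − 31 + 0 = 47.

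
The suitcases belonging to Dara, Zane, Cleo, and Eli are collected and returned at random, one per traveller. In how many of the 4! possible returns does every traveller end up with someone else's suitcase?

9

Let Aᵢ be the assignments in which traveller i gets their own suitcase. We want the size of the complement of A₁∪…∪A_4.
By inclusion–exclusion this is Σ_{j=0}^{4} (−1)^j C(4,j)·(4−j)!.
Computing: 24 − 24 + 12 − 4 + 1 = 9.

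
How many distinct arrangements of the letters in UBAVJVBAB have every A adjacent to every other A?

Treat the 2 copies of A as a single block. The multiset to arrange is then {AA, B, B, B, J, U, V, V}, 8 items in all.
That gives (8)!/(3!·2!) = 3360 arrangements.

3360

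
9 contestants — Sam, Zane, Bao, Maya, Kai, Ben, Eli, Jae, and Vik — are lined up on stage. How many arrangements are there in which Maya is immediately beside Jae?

Treat {Maya, Jae} as a single unit. There are 8 units to order, and the pair itself can be ordered 2 ways.
That gives 2 × 8! = 2 × 40320 = 80640.

80640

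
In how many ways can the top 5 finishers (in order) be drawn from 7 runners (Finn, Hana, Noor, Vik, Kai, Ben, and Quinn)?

This is an ordered selection of 5 from 7: P(7,5).
That gives 7 × 6 × 5 × 4 × 3 = 2520.

2520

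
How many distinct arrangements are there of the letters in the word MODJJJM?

The 7 letters of MODJJJM have repeats: J appearing 3 times and M appearing twice.
Dividing 7! = 5040 by 3!·2! = 12 for the repeated letters gives 420.

420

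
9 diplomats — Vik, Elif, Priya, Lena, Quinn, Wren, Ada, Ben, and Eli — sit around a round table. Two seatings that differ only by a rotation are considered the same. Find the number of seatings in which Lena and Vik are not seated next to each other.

30240

All circular seatings of 9 people number (8)! = 40320.
Seatings with Lena beside Vik: treat them as a block with 2 internal orders, giving 2 × (7)! = 10080.
Subtracting, 40320 − 10080 = 30240.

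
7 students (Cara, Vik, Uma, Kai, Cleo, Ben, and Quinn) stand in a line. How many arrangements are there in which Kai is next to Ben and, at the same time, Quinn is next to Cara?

480

Treat {Kai,Ben} as one block (2 orders) and {Quinn,Cara} as another (2 orders).
That leaves 5 units to arrange: 2 × 2 × 5! = 4 × 120 = 480.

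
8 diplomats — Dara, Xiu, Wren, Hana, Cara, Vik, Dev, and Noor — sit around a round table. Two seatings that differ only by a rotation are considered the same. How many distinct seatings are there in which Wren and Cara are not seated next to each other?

3600

All circular seatings of 8 people number (7)! = 5040.
Those with Wren next to Cara: fuse the pair into one unit and seat 7 units around a circle — 2·(6)! = 1440.
Subtracting, 5040 − 1440 = 3600.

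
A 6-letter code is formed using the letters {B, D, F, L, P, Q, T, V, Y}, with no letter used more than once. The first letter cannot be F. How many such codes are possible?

The first letter has 9−1 = 8 choices (anything except F).
The remaining 5 letters are filled from the other 8 symbols without repetition: 8 × 7 × 6 × 5 × 4 = 6720.
Total: 8 × 6720 = 53760.

53760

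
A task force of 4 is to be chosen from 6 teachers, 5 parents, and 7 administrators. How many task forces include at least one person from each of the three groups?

1575

With no constraint there are C(18,4) = 3060 possible selections.
Subtract selections that omit an entire group: no teachers → C(12,4) = 495; no parents → C(13,4) = 715; no administrators → C(11,4) = 330.
Add back selections omitting two groups (i.e. drawn from a single group): C(6,4) + C(5,4) + C(7,4) = 55.
By inclusion–exclusion: 3060 − 1540 + 55 = 1575.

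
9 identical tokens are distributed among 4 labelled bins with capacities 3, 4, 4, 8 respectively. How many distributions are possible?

95

Ignoring the caps, the number of non-negative solutions to x_1+…+x_4 = 9 is C(12,3) = 220.
Subtract solutions that violate a single cap (substitute x_i' = x_i − (cap_i+1)): x_1 ≥ 4 gives C(8,3) = 56; x_2 ≥ 5 gives C(7,3) = 35; x_3 ≥ 5 gives C(7,3) = 35; x_4 ≥ 9 gives C(3,3) = 1. Together 127.
Add back pairs where two caps are both exceeded: 1 + 1 + 0 + 0 + 0 + 0 = 2.
By inclusion–exclusion the count is 220 − 127 + 2 = 95.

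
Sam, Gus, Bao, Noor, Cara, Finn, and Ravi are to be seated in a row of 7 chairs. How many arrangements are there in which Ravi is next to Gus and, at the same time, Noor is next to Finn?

480

Treat {Ravi,Gus} as one block (2 orders) and {Noor,Finn} as another (2 orders).
That leaves 5 units to arrange: 2 × 2 × 5! = 4 × 120 = 480.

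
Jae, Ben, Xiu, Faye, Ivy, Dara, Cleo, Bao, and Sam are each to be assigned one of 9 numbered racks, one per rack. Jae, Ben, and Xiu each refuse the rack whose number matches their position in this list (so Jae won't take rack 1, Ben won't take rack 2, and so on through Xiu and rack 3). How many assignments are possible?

Let Aᵢ (for i ∈ {1, 2, 3}) be the placements that put person i in their forbidden rack. Any j of these fix j positions, leaving (9−j)! ways to fill the rest, and there are C(3,j) ways to pick which j.
By inclusion–exclusion, the number of valid placements is Σ_{j=0}^{3} (−1)^j C(3,j)·(9−j)!.
Computing: 362880 − 120960 + 15120 − 720 = 256320.

256320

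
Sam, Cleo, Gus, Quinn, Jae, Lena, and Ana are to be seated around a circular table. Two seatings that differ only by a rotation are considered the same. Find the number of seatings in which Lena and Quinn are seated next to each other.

Glue Lena and Quinn into a block (2 internal orders). Seating 6 units around a circle gives (5)! arrangements.
So 2 × (5)! = 2 × 120 = 240.

240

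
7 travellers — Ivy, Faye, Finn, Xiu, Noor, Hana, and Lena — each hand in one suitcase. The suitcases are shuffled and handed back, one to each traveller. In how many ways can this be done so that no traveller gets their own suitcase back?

This is the derangement count D_7: permutations of 7 items with no fixed point.
By inclusion–exclusion this is Σ_{j=0}^{7} (−1)^j C(7,j)·(7−j)!.
Computing: 5040 − 5040 + 2520 − 840 + 210 − 42 + 7 − 1 = 1854.

1854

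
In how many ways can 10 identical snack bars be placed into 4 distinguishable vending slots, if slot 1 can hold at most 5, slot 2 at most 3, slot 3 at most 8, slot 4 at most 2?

By stars and bars, unrestricted non-negative solutions to x_1+…+x_4 = 10 number C(10+3,3) = 286.
Subtract solutions that violate a single cap (substitute x_i' = x_i − (cap_i+1)): x_1 ≥ 6 gives C(7,3) = 35; x_2 ≥ 4 gives C(9,3) = 84; x_3 ≥ 9 gives C(4,3) = 4; x_4 ≥ 3 gives C(10,3) = 120. Together 243.
Add back pairs where two caps are both exceeded: 1 + 0 + 4 + 0 + 20 + 0 = 25.
By inclusion–exclusion the count is 286 − 243 + 25 = 68.

68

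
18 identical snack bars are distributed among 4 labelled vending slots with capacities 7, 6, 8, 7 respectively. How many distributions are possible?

By stars and bars, unrestricted non-negative solutions to x_1+…+x_4 = 18 number C(18+3,3) = 1330.
Subtract solutions that violate a single cap (substitute x_i' = x_i − (cap_i+1)): x_1 ≥ 8 gives C(13,3) = 286; x_2 ≥ 7 gives C(14,3) = 364; x_3 ≥ 9 gives C(12,3) = 220; x_4 ≥ 8 gives C(13,3) = 286. Together 1156.
Add back pairs where two caps are both exceeded: 20 + 4 + 10 + 10 + 20 + 4 = 68.
By inclusion–exclusion the count is 1330 − 1156 + 68 = 242.

242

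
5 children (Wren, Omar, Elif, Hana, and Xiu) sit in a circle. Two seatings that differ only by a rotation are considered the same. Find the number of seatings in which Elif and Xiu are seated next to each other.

12

Glue Elif and Xiu into a block (2 internal orders). Seating 4 units around a circle gives (3)! arrangements.
So 2 × (3)! = 2 × 6 = 12.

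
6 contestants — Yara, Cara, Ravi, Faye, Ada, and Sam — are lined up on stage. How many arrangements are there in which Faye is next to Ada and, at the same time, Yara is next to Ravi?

Treat {Faye,Ada} as one block (2 orders) and {Yara,Ravi} as another (2 orders).
That leaves 4 units to arrange: 2 × 2 × 4! = 4 × 24 = 96.

96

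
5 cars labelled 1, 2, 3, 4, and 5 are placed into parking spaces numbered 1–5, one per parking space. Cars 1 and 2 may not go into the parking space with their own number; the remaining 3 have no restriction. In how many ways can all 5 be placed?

78

Let Aᵢ (for i ∈ {1, 2}) be the placements that put car i in its forbidden parking space. Any j of these fix j positions, leaving (5−j)! ways to fill the rest, and there are C(2,j) ways to pick which j.
By inclusion–exclusion, the number of valid placements is Σ_{j=0}^{2} (−1)^j C(2,j)·(5−j)!.
Computing: 120 − 48 + 6 = 78.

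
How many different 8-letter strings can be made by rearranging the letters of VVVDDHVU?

840

VVVDDHVU has 8 letters with D appearing twice and V appearing 4 times.
The number of distinct arrangements is 8!/(4!·2!) = 40320/48 = 840.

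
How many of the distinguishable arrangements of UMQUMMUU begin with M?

105

With the first slot taken by M, it remains to arrange the other 7 letters (UQUMMUU).
Those 7 letters have M appearing twice and U appearing 4 times, giving (7)!/(4!·2!) = 105.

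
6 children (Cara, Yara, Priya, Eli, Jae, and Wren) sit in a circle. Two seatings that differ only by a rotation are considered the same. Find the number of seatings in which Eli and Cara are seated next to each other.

48

Glue Eli and Cara into a block (2 internal orders). Seating 5 units around a circle gives (4)! arrangements.
So 2 × (4)! = 2 × 24 = 48.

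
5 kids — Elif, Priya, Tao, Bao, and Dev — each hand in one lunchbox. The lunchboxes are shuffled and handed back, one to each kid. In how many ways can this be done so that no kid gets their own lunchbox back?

44

Count assignments avoiding every fixed point. For any j of the 5 kids fixed to their own lunchbox, the other 5−j can be arranged in (5−j)! ways.
By inclusion–exclusion this is Σ_{j=0}^{5} (−1)^j C(5,j)·(5−j)!.
Computing: 120 − 120 + 60 − 20 + 5 − 1 = 44.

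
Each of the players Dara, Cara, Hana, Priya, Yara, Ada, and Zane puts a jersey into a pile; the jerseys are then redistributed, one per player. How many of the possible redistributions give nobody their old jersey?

1854

This is the derangement count D_7: permutations of 7 items with no fixed point.
By inclusion–exclusion this is Σ_{j=0}^{7} (−1)^j C(7,j)·(7−j)!.
Computing: 5040 − 5040 + 2520 − 840 + 210 − 42 + 7 − 1 = 1854.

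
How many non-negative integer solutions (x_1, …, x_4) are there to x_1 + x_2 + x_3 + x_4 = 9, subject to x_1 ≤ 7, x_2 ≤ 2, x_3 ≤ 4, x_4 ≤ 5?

Without the upper bounds there are C(12,3) = 220 ways to split 9 among 4 variables.
Subtract solutions that violate a single cap (substitute x_i' = x_i − (cap_i+1)): x_1 ≥ 8 gives C(4,3) = 4; x_2 ≥ 3 gives C(9,3) = 84; x_3 ≥ 5 gives C(7,3) = 35; x_4 ≥ 6 gives C(6,3) = 20. Together 143.
Add back pairs where two caps are both exceeded: 0 + 0 + 0 + 4 + 1 + 0 = 5.
By inclusion–exclusion the count is 220 − 143 + 5 = 82.

82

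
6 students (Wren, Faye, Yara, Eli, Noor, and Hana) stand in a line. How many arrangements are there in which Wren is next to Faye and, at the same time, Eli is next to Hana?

Treat {Wren,Faye} as one block (2 orders) and {Eli,Hana} as another (2 orders).
That leaves 4 units to arrange: 2 × 2 × 4! = 4 × 24 = 96.

96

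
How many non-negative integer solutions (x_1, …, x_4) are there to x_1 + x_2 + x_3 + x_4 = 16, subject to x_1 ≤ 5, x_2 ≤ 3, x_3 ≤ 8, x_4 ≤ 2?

By stars and bars, unrestricted non-negative solutions to x_1+…+x_4 = 16 number C(16+3,3) = 969.
Subtract solutions that violate a single cap (substitute x_i' = x_i − (cap_i+1)): x_1 ≥ 6 gives C(13,3) = 286; x_2 ≥ 4 gives C(15,3) = 455; x_3 ≥ 9 gives C(10,3) = 120; x_4 ≥ 3 gives C(16,3) = 560. Together 1421.
Add back pairs where two caps are both exceeded: 84 + 4 + 120 + 20 + 220 + 35 = 483.
Subtract triples: 0 + 20 + 0 + 1 = 21.
By inclusion–exclusion the count is 969 − 1421 + 483 − 21 = 10.

10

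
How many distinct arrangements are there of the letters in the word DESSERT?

Letter multiplicities in DESSERT: D×1, E×2, R×1, S×2, T×1.
The number of distinct arrangements is 7!/(2!·2!) = 5040/4 = 1260.

1260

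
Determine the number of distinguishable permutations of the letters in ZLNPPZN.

ZLNPPZN has 7 letters with N appearing twice, P appearing twice, and Z appearing twice.
So there are 7! / (2!·2!·2!) = 630 distinguishable arrangements.

630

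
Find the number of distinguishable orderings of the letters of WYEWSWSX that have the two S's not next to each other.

Total arrangements of WYEWSWSX: 8!/(3!·2!) = 3360.
If the two S's are adjacent, glue them into one block, leaving 7 items to arrange: (7)!/(3!) = 840 ways.
Hence 3360 − 840 = 2520.

2520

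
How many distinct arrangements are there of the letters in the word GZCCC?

20

The 5 letters of GZCCC have repeats: C appearing 3 times.
The number of distinct arrangements is 5!/(3!) = 120/6 = 20.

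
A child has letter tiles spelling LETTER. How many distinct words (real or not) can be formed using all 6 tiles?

LETTER has 6 letters with E appearing twice and T appearing twice.
Dividing 6! = 720 by 2!·2! = 4 for the repeated letters gives 180.

180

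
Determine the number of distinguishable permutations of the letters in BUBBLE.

Letter multiplicities in BUBBLE: B×3, E×1, L×1, U×1.
So there are 6! / (3!) = 120 distinguishable arrangements.

120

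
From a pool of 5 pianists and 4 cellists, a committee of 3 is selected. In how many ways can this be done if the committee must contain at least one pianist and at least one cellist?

70

Unrestricted: C(9,3) = 84 ways to pick any 3 of the 9.
Subtract selections that omit an entire group: no pianists → C(4,3) = 4; no cellists → C(5,3) = 10.
Both groups omitted at once is impossible, so 84 − 14 = 70.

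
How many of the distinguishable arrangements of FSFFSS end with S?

10

With the last slot taken by S, it remains to arrange the other 5 letters (FFFSS).
Those 5 letters have F appearing 3 times and S appearing twice, giving (5)!/(3!·2!) = 10.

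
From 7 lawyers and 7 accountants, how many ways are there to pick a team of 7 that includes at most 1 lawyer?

50

Split by how many lawyers are chosen (0 through 1).
Sum: C(7,0)·C(7,7) + C(7,1)·C(7,6) = 1 + 49 = 50.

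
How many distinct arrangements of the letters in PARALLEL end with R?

420

Fix R in the last position and arrange the remaining 7 letters.
Those 7 letters have A appearing twice and L appearing 3 times, giving (7)!/(3!·2!) = 420.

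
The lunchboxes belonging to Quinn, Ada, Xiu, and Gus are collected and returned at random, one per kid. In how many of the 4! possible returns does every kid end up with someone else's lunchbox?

9

This is the derangement count D_4: permutations of 4 items with no fixed point.
By inclusion–exclusion this is Σ_{j=0}^{4} (−1)^j C(4,j)·(4−j)!.
Computing: 24 − 24 + 12 − 4 + 1 = 9.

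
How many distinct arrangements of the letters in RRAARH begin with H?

10

With the first slot taken by H, it remains to arrange the other 5 letters (RRAAR).
Those 5 letters have A appearing twice and R appearing 3 times, giving (5)!/(3!·2!) = 10.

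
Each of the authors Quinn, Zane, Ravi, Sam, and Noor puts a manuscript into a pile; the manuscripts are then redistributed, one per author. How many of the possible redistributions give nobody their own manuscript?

44

Count assignments avoiding every fixed point. For any j of the 5 authors fixed to their own manuscript, the other 5−j can be arranged in (5−j)! ways.
By inclusion–exclusion this is Σ_{j=0}^{5} (−1)^j C(5,j)·(5−j)!.
Computing: 120 − 120 + 60 − 20 + 5 − 1 = 44.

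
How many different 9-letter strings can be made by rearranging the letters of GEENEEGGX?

Letter multiplicities in GEENEEGGX: E×4, G×3, N×1, X×1.
Dividing 9! = 362880 by 4!·3! = 144 for the repeated letters gives 2520.

2520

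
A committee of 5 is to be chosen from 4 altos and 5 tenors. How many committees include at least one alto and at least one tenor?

Unrestricted: C(9,5) = 126 ways to pick any 5 of the 9.
Subtract selections that omit an entire group: no altos → C(5,5) = 1; no tenors → C(4,5) = 0.
Both groups omitted at once is impossible, so 126 − 1 = 125.

125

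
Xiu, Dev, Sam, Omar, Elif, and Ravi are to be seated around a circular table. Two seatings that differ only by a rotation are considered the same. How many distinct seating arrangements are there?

120

Around a circle, 6 distinct people have 6!/6 = (5)! = 120 rotationally distinct seatings.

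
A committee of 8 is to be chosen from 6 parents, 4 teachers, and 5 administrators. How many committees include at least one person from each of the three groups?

With no constraint there are C(15,8) = 6435 possible selections.
Subtract selections that omit an entire group: no parents → C(9,8) = 9; no teachers → C(11,8) = 165; no administrators → C(10,8) = 45.
Add back selections omitting two groups (i.e. drawn from a single group): C(6,8) + C(4,8) + C(5,8) = 0.
By inclusion–exclusion: 6435 − 219 + 0 = 6216.

6216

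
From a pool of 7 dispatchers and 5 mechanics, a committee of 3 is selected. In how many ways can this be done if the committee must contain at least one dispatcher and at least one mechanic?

Total 3-person selections from all 12: C(12,3) = 220.
Selections missing a whole group: no dispatchers → C(5,3) = 10; no mechanics → C(7,3) = 35.
Both groups omitted at once is impossible, so 220 − 45 = 175.

175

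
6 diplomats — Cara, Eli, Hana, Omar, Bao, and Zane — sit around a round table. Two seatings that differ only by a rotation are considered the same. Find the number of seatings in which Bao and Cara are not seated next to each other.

72

Without the restriction there are (5)! = 120 seatings.
Seatings with Bao beside Cara: treat them as a block with 2 internal orders, giving 2 × (4)! = 48.
Subtracting, 120 − 48 = 72.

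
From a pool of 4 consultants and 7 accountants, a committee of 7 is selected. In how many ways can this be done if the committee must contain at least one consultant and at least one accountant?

329

With no constraint there are C(11,7) = 330 possible selections.
Subtract selections that omit an entire group: no consultants → C(7,7) = 1; no accountants → C(4,7) = 0.
Both groups omitted at once is impossible, so 330 − 1 = 329.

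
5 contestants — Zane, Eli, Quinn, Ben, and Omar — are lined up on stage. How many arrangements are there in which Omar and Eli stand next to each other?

48

Treat {Omar, Eli} as a single unit. There are 4 units to order, and the pair itself can be ordered 2 ways.
So the count is 2·(4)! = 48.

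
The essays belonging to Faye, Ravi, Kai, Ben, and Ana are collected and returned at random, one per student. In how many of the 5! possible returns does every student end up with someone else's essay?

44

Let Aᵢ be the assignments in which student i gets their own essay. We want the size of the complement of A₁∪…∪A_5.
By inclusion–exclusion this is Σ_{j=0}^{5} (−1)^j C(5,j)·(5−j)!.
Computing: 120 − 120 + 60 − 20 + 5 − 1 = 44.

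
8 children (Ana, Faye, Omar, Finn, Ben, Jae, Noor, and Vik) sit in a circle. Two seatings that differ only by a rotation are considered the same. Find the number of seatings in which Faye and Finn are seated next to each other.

1440

Glue Faye and Finn into a block (2 internal orders). Seating 7 units around a circle gives (6)! arrangements.
So 2 × (6)! = 2 × 720 = 1440.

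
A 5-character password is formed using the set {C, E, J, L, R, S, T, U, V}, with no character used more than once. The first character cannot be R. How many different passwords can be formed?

13440

The first character has 9−1 = 8 choices (anything except R).
The remaining 4 characters are filled from the other 8 symbols without repetition: 8 × 7 × 6 × 5 = 1680.
Total: 8 × 1680 = 13440.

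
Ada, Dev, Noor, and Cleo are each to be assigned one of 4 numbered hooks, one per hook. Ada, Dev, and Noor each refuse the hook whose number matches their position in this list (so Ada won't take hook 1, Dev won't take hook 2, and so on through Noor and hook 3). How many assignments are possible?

11

Let Aᵢ (for i ∈ {1, 2, 3}) be the placements that put person i in their forbidden hook. Any j of these fix j positions, leaving (4−j)! ways to fill the rest, and there are C(3,j) ways to pick which j.
By inclusion–exclusion, the number of valid placements is Σ_{j=0}^{3} (−1)^j C(3,j)·(4−j)!.
Computing: 24 − 18 + 6 − 1 = 11.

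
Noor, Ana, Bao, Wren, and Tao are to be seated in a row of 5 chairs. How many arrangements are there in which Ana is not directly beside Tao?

72

There are 5! = 120 arrangements in all. If Ana and Tao are adjacent, merging them into one block gives 2·(4)! = 48 arrangements.
Complementary counting: 120 − 48 = 72.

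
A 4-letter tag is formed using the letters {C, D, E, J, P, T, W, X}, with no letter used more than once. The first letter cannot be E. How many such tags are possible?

1470

The first letter has 8−1 = 7 choices (anything except E).
The remaining 3 letters are filled from the other 7 symbols without repetition: 7 × 6 × 5 = 210.
Total: 7 × 210 = 1470.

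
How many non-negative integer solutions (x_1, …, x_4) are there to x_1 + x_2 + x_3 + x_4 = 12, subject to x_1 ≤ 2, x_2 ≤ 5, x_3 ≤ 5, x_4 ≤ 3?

19

Without the upper bounds there are C(15,3) = 455 ways to split 12 among 4 variables.
Subtract solutions that violate a single cap (substitute x_i' = x_i − (cap_i+1)): x_1 ≥ 3 gives C(12,3) = 220; x_2 ≥ 6 gives C(9,3) = 84; x_3 ≥ 6 gives C(9,3) = 84; x_4 ≥ 4 gives C(11,3) = 165. Together 553.
Add back pairs where two caps are both exceeded: 20 + 20 + 56 + 1 + 10 + 10 = 117.
By inclusion–exclusion the count is 455 − 553 + 117 = 19.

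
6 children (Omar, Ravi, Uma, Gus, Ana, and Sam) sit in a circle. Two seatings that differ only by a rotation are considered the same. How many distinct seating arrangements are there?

Fix one person's seat to break rotational symmetry; the remaining 5 people can be arranged in (5)! = 120 ways.

120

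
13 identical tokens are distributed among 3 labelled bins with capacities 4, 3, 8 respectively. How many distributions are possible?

6

Without the upper bounds there are C(15,2) = 105 ways to split 13 among 3 bins.
Subtract solutions that violate a single cap (substitute x_i' = x_i − (cap_i+1)): x_1 ≥ 5 gives C(10,2) = 45; x_2 ≥ 4 gives C(11,2) = 55; x_3 ≥ 9 gives C(6,2) = 15. Together 115.
Add back pairs where two caps are both exceeded: 15 + 0 + 1 = 16.
By inclusion–exclusion the count is 105 − 115 + 16 = 6.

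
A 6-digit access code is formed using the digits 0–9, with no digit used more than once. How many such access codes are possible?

Choose and order 6 of the 10 symbols: the first digit has 10 options, the next 9, and so on down to 5.
10 × 9 × 8 × 7 × 6 × 5 = 151200.

151200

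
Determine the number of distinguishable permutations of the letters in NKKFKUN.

420

The 7 letters of NKKFKUN have repeats: K appearing 3 times and N appearing twice.
The number of distinct arrangements is 7!/(3!·2!) = 5040/12 = 420.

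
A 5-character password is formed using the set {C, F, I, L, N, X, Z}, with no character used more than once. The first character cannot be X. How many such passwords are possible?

2160

The first character has 7−1 = 6 choices (anything except X).
The remaining 4 characters are filled from the other 6 symbols without repetition: 6 × 5 × 4 × 3 = 360.
Total: 6 × 360 = 2160.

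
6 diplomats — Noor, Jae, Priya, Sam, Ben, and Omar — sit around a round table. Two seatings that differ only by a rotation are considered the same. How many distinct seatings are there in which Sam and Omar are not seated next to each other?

All circular seatings of 6 people number (5)! = 120.
Those with Sam next to Omar: fuse the pair into one unit and seat 5 units around a circle — 2·(4)! = 48.
Subtracting, 120 − 48 = 72.

72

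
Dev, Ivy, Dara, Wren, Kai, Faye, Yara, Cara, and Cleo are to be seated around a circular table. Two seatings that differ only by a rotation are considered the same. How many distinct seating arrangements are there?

40320

Fix one person's seat to break rotational symmetry; the remaining 8 people can be arranged in (8)! = 40320 ways.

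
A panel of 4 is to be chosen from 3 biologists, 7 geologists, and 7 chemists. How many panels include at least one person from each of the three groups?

1029

With no constraint there are C(17,4) = 2380 possible selections.
Subtract selections that omit an entire group: no biologists → C(14,4) = 1001; no geologists → C(10,4) = 210; no chemists → C(10,4) = 210.
Add back selections omitting two groups (i.e. drawn from a single group): C(3,4) + C(7,4) + C(7,4) = 70.
By inclusion–exclusion: 2380 − 1421 + 70 = 1029.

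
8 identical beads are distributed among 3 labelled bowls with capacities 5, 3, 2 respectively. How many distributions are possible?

6

By stars and bars, unrestricted non-negative solutions to x_1+…+x_3 = 8 number C(8+2,2) = 45.
Subtract solutions that violate a single cap (substitute x_i' = x_i − (cap_i+1)): x_1 ≥ 6 gives C(4,2) = 6; x_2 ≥ 4 gives C(6,2) = 15; x_3 ≥ 3 gives C(7,2) = 21. Together 42.
Add back pairs where two caps are both exceeded: 0 + 0 + 3 = 3.
By inclusion–exclusion the count is 45 − 42 + 3 = 6.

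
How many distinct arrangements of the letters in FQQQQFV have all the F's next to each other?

Treat the 2 copies of F as a single block. The multiset to arrange is then {FF, Q, Q, Q, Q, V}, 6 items in all.
That gives (6)!/(4!) = 30 arrangements.

30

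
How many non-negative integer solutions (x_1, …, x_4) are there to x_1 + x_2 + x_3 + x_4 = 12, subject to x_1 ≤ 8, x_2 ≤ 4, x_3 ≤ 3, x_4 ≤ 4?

Without the upper bounds there are C(15,3) = 455 ways to split 12 among 4 variables.
Subtract solutions that violate a single cap (substitute x_i' = x_i − (cap_i+1)): x_1 ≥ 9 gives C(6,3) = 20; x_2 ≥ 5 gives C(10,3) = 120; x_3 ≥ 4 gives C(11,3) = 165; x_4 ≥ 5 gives C(10,3) = 120. Together 425.
Add back pairs where two caps are both exceeded: 0 + 0 + 0 + 20 + 10 + 20 = 50.
By inclusion–exclusion the count is 455 − 425 + 50 = 80.

80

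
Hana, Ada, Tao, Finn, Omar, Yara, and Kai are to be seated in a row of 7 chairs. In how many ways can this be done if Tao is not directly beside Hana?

Of the 7! = 5040 arrangements, those with Tao and Hana adjacent number 2 × 6! = 1440 (treat the pair as a block with 2 internal orders).
Complementary counting: 5040 − 1440 = 3600.

3600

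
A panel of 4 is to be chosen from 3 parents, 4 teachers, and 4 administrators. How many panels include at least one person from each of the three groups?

192

With no constraint there are C(11,4) = 330 possible selections.
Subtract selections that omit an entire group: no parents → C(8,4) = 70; no teachers → C(7,4) = 35; no administrators → C(7,4) = 35.
Add back selections omitting two groups (i.e. drawn from a single group): C(3,4) + C(4,4) + C(4,4) = 2.
By inclusion–exclusion: 330 − 140 + 2 = 192.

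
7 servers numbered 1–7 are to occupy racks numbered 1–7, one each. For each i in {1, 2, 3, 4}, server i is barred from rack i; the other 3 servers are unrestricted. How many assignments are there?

Let Aᵢ (for 1 ≤ i ≤ 4) be the placements that put server i in its forbidden rack. Any j of these fix j positions, leaving (7−j)! ways to fill the rest, and there are C(4,j) ways to pick which j.
By inclusion–exclusion, the number of valid placements is Σ_{j=0}^{4} (−1)^j C(4,j)·(7−j)!.
Computing: 5040 − 2880 + 720 − 96 + 6 = 2790.

2790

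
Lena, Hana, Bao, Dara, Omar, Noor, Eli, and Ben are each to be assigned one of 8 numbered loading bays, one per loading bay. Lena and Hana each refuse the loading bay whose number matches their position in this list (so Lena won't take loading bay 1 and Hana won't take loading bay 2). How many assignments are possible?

Let Aᵢ (for i ∈ {1, 2}) be the placements that put person i in their forbidden loading bay. Any j of these fix j positions, leaving (8−j)! ways to fill the rest, and there are C(2,j) ways to pick which j.
By inclusion–exclusion, the number of valid placements is Σ_{j=0}^{2} (−1)^j C(2,j)·(8−j)!.
Computing: 40320 − 10080 + 720 = 30960.

30960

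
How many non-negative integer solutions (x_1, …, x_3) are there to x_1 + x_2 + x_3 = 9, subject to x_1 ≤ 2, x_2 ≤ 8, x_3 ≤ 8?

By stars and bars, unrestricted non-negative solutions to x_1+…+x_3 = 9 number C(9+2,2) = 55.
Subtract solutions that violate a single cap (substitute x_i' = x_i − (cap_i+1)): x_1 ≥ 3 gives C(8,2) = 28; x_2 ≥ 9 gives C(2,2) = 1; x_3 ≥ 9 gives C(2,2) = 1. Together 30.
No two caps can be exceeded simultaneously, so the pair terms are all 0.
By inclusion–exclusion the count is 55 − 30 + 0 = 25.

25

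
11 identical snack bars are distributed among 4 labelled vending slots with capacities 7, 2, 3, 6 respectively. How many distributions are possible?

Without the upper bounds there are C(14,3) = 364 ways to split 11 among 4 vending slots.
Subtract solutions that violate a single cap (substitute x_i' = x_i − (cap_i+1)): x_1 ≥ 8 gives C(6,3) = 20; x_2 ≥ 3 gives C(11,3) = 165; x_3 ≥ 4 gives C(10,3) = 120; x_4 ≥ 7 gives C(7,3) = 35. Together 340.
Add back pairs where two caps are both exceeded: 1 + 0 + 0 + 35 + 4 + 1 = 41.
By inclusion–exclusion the count is 364 − 340 + 41 = 65.

65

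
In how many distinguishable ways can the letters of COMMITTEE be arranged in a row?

45360

COMMITTEE has 9 letters with E appearing twice, M appearing twice, and T appearing twice.
Dividing 9! = 362880 by 2!·2!·2! = 8 for the repeated letters gives 45360.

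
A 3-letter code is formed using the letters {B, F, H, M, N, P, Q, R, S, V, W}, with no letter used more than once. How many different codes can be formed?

With no repetition, fill the 3 letters in order: 11 choices, then 10, down to 9.
11 × 10 × 9 = 990.

990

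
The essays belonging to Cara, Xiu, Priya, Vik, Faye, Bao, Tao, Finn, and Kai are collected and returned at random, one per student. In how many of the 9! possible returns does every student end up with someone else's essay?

133496

This is the derangement count D_9: permutations of 9 items with no fixed point.
By inclusion–exclusion this is Σ_{j=0}^{9} (−1)^j C(9,j)·(9−j)!.
Computing: 362880 − 362880 + 181440 − 60480 + 15120 − 3024 + 504 − 72 + 9 − 1 = 133496.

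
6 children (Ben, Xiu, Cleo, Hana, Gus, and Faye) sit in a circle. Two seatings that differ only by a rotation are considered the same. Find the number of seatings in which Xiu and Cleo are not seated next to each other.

72

Without the restriction there are (5)! = 120 seatings.
Those with Xiu next to Cleo: fuse the pair into one unit and seat 5 units around a circle — 2·(4)! = 48.
Subtracting, 120 − 48 = 72.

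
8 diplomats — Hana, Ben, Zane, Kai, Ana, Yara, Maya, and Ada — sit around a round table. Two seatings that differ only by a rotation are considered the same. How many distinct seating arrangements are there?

5040

Fix one person's seat to break rotational symmetry; the remaining 7 people can be arranged in (7)! = 5040 ways.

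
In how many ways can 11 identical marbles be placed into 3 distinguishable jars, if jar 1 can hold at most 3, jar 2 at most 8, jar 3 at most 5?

18

By stars and bars, unrestricted non-negative solutions to x_1+…+x_3 = 11 number C(11+2,2) = 78.
Subtract solutions that violate a single cap (substitute x_i' = x_i − (cap_i+1)): x_1 ≥ 4 gives C(9,2) = 36; x_2 ≥ 9 gives C(4,2) = 6; x_3 ≥ 6 gives C(7,2) = 21. Together 63.
Add back pairs where two caps are both exceeded: 0 + 3 + 0 = 3.
By inclusion–exclusion the count is 78 − 63 + 3 = 18.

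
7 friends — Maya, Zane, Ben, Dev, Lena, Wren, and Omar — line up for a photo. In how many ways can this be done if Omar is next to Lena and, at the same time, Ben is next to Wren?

Treat {Omar,Lena} as one block (2 orders) and {Ben,Wren} as another (2 orders).
That leaves 5 units to arrange: 2 × 2 × 5! = 4 × 120 = 480.

480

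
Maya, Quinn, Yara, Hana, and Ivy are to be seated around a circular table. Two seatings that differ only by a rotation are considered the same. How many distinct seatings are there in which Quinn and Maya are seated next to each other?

12

Treat {Quinn, Maya} as one unit (2 internal orders) and seat the resulting 4 units around the table: (3)! circular arrangements.
So 2 × (3)! = 2 × 6 = 12.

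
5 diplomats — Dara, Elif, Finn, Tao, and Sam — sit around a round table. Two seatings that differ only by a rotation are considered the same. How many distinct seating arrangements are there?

Around a circle, 5 distinct people have 5!/5 = (4)! = 24 rotationally distinct seatings.

24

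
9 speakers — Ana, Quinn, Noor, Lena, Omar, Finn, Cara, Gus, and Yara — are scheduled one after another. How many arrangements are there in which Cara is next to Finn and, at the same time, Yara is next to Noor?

Treat {Cara,Finn} as one block (2 orders) and {Yara,Noor} as another (2 orders).
That leaves 7 units to arrange: 2 × 2 × 7! = 4 × 5040 = 20160.

20160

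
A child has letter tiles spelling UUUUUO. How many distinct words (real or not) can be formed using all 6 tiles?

6

UUUUUO has 6 letters with U appearing 5 times.
So there are 6! / (5!) = 6 distinguishable arrangements.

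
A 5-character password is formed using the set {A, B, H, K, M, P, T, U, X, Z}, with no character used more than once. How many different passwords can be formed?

30240

With no repetition, fill the 5 characters in order: 10 choices, then 9, down to 6.
10 × 9 × 8 × 7 × 6 = 30240.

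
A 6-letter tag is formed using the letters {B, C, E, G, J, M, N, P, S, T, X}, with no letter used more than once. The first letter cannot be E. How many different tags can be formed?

The first letter has 11−1 = 10 choices (anything except E).
The remaining 5 letters are filled from the other 10 symbols without repetition: 10 × 9 × 8 × 7 × 6 = 30240.
Total: 10 × 30240 = 302400.

302400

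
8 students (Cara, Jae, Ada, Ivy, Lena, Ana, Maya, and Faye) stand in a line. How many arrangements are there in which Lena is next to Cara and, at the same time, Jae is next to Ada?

2880

Treat {Lena,Cara} as one block (2 orders) and {Jae,Ada} as another (2 orders).
That leaves 6 units to arrange: 2 × 2 × 6! = 4 × 720 = 2880.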